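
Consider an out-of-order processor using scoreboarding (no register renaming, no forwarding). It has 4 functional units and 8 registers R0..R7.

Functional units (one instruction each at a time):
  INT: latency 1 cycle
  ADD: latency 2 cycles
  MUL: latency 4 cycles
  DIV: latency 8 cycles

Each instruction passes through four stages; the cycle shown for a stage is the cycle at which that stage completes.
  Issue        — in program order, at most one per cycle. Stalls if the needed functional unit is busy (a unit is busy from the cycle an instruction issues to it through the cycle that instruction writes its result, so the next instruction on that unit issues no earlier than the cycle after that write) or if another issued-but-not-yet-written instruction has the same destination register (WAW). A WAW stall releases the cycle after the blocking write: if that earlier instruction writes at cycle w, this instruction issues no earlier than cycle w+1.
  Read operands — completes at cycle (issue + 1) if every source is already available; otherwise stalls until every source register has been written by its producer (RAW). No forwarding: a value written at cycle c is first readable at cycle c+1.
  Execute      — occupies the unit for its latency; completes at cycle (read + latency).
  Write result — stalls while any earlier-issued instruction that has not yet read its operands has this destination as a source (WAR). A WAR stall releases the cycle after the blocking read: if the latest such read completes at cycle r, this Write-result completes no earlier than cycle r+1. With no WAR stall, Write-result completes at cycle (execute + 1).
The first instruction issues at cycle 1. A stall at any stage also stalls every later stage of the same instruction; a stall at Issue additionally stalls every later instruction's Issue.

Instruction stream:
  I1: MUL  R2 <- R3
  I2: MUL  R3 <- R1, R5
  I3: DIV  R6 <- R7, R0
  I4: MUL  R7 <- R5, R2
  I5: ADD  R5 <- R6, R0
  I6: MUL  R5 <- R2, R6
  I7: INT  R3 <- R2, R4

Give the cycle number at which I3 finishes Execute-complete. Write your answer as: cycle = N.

[1] issue I1 (MUL)
[2] I1 read-ops
[6] I1 finished on MUL
[7] I1→R2
[8] issue I2 (MUL)
[9] I2 read-ops, issue I3 (DIV)
[10] I3 read-ops
[13] I2 finished on MUL
[14] I2→R3
[15] issue I4 (MUL)
[16] I4 read-ops, issue I5 (ADD)
[18] I3 finished on DIV
[19] I3→R6
[20] I4 finished on MUL, I5 read-ops
[21] I4→R7
[22] I5 finished on ADD
[23] I5→R5
[24] issue I6 (MUL)
[25] I6 read-ops, issue I7 (INT)
[26] I7 read-ops
[27] I7 finished on INT
[28] I7→R3
[29] I6 finished on MUL
[30] I6→R5

cycle = 18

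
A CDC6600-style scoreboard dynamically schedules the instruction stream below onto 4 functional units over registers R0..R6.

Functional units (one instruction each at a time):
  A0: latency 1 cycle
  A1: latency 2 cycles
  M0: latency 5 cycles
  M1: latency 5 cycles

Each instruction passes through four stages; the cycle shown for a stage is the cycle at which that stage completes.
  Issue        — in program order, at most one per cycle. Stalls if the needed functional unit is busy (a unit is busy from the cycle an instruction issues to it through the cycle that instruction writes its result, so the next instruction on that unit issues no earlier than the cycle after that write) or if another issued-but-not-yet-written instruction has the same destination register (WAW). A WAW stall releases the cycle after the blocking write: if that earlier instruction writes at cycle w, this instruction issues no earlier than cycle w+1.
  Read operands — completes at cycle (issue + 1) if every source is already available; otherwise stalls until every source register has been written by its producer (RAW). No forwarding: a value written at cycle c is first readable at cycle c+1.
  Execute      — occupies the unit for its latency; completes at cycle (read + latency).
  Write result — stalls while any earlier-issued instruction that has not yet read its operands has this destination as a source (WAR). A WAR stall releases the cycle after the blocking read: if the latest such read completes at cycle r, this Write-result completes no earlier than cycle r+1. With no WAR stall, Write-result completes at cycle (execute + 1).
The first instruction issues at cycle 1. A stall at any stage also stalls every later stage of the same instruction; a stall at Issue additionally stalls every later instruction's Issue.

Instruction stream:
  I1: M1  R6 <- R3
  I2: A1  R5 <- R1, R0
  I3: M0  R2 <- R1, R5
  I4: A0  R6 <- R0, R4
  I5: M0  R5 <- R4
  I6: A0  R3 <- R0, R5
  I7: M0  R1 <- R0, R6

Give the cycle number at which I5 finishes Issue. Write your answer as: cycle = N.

t=1  I1 dispatched to M1
t=2  I1 operands ready; I2 dispatched to A1
t=3  I2 operands ready; I3 dispatched to M0
t=5  I2 complete
t=6  R5←I2
t=7  I1 complete; I3 operands ready
t=8  R6←I1
t=9  I4 dispatched to A0
t=10  I4 operands ready
t=11  I4 complete
t=12  I3 complete; R6←I4
t=13  R2←I3
t=14  I5 dispatched to M0
t=15  I5 operands ready; I6 dispatched to A0
t=20  I5 complete
t=21  R5←I5
t=22  I6 operands ready; I7 dispatched to M0
t=23  I6 complete; I7 operands ready
t=24  R3←I6
t=28  I7 complete
t=29  R1←I7

cycle = 14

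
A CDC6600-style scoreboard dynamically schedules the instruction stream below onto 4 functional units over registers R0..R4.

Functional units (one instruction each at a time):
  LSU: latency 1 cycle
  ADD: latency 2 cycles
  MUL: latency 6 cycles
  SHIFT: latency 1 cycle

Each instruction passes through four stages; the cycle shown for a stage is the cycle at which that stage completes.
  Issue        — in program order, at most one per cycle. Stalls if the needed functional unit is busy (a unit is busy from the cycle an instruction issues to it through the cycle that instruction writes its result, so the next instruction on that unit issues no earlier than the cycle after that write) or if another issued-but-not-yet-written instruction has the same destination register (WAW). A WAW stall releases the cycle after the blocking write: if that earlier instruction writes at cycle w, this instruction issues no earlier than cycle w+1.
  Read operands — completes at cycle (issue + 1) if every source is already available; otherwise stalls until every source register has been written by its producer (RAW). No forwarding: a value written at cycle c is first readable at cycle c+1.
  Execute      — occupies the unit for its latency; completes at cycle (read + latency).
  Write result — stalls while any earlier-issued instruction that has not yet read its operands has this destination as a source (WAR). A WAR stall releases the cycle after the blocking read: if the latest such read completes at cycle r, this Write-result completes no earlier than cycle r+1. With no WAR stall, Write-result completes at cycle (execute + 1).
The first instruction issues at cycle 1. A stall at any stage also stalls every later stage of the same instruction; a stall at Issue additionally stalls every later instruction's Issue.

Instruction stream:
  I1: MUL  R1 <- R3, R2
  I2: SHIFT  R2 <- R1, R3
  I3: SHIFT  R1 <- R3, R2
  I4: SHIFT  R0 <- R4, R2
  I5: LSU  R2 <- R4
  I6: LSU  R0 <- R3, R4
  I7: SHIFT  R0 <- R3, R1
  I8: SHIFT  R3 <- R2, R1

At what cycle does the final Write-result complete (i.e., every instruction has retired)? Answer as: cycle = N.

cycle = 33

cycle 1: I1→MUL
cycle 2: I1 RO, I2→SHIFT
cycle 8: I1 EX
cycle 9: I1 WR R1
cycle 10: I2 RO
cycle 11: I2 EX
cycle 12: I2 WR R2
cycle 13: I3→SHIFT
cycle 14: I3 RO
cycle 15: I3 EX
cycle 16: I3 WR R1
cycle 17: I4→SHIFT
cycle 18: I4 RO, I5→LSU
cycle 19: I4 EX, I5 RO
cycle 20: I4 WR R0, I5 EX
cycle 21: I5 WR R2
cycle 22: I6→LSU
cycle 23: I6 RO
cycle 24: I6 EX
cycle 25: I6 WR R0
cycle 26: I7→SHIFT
cycle 27: I7 RO
cycle 28: I7 EX
cycle 29: I7 WR R0
cycle 30: I8→SHIFT
cycle 31: I8 RO
cycle 32: I8 EX
cycle 33: I8 WR R3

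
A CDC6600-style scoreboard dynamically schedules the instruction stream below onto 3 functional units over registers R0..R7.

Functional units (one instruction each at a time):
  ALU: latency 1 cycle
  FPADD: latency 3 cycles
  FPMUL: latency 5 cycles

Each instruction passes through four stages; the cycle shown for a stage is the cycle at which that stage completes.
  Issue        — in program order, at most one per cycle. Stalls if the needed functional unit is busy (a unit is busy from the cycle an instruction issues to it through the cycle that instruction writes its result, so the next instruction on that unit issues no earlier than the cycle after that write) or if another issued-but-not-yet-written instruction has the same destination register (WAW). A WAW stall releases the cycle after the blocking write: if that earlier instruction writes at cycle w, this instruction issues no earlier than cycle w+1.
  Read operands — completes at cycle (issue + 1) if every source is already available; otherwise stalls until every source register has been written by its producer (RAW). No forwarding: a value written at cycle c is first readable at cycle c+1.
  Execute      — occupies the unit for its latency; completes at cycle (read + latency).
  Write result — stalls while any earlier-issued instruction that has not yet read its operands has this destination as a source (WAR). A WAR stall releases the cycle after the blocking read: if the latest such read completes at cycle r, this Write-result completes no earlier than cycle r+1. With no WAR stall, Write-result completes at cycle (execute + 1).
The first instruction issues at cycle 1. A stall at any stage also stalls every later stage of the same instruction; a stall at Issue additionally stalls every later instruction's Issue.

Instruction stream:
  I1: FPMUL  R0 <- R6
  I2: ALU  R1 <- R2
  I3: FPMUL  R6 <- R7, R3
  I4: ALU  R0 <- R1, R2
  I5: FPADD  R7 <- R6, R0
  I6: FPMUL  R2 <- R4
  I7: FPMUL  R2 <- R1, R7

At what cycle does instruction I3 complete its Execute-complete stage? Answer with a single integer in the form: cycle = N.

I1  is:1  ro:2  ex:7  wr:8
I2  is:2  ro:3  ex:4  wr:5
I3  is:9  ro:10  ex:15  wr:16  — struct: FPMUL busy until I1 writes@8
I4  is:10  ro:11  ex:12  wr:13
I5  is:11  ro:17  ex:20  wr:21  — RAW R6: wait I3 write@16
I6  is:17  ro:18  ex:23  wr:24  — struct: FPMUL busy until I3 writes@16
I7  is:25  ro:26  ex:31  wr:32  — struct: FPMUL busy until I6 writes@24

cycle = 15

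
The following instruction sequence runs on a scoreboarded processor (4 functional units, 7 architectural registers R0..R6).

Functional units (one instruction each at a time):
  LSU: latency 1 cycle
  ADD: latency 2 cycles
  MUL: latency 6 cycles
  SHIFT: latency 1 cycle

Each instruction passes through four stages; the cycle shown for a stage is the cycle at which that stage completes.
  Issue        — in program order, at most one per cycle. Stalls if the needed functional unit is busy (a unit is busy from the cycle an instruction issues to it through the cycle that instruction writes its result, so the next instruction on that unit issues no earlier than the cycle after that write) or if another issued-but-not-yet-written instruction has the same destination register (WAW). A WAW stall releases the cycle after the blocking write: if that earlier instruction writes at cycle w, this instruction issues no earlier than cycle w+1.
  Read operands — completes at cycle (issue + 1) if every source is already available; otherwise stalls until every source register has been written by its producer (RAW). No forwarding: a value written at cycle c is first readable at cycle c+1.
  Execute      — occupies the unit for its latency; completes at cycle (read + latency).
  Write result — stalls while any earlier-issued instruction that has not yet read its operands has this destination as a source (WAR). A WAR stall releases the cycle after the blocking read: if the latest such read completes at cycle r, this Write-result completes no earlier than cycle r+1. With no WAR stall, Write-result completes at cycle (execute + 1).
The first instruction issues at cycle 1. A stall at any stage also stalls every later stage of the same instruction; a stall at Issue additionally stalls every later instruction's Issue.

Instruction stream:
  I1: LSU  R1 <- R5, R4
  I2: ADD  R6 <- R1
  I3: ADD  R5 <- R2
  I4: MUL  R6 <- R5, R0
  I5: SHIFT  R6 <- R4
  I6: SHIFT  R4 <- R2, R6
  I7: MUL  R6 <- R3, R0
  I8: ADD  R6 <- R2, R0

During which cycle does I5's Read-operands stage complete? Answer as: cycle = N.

  I1 | 1 | 2 | 3 | 4
  I2 | 2 | 5 | 7 | 8   RAW R1: wait I1 write@4
  I3 | 9 | 10 | 12 | 13   struct: ADD busy until I2 writes@8
  I4 | 10 | 14 | 20 | 21   RAW R5: wait I3 write@13
  I5 | 22 | 23 | 24 | 25   WAW R6: wait I4 write@21
  I6 | 26 | 27 | 28 | 29   struct: SHIFT busy until I5 writes@25
  I7 | 27 | 28 | 34 | 35
  I8 | 36 | 37 | 39 | 40   WAW R6: wait I7 write@35

cycle = 23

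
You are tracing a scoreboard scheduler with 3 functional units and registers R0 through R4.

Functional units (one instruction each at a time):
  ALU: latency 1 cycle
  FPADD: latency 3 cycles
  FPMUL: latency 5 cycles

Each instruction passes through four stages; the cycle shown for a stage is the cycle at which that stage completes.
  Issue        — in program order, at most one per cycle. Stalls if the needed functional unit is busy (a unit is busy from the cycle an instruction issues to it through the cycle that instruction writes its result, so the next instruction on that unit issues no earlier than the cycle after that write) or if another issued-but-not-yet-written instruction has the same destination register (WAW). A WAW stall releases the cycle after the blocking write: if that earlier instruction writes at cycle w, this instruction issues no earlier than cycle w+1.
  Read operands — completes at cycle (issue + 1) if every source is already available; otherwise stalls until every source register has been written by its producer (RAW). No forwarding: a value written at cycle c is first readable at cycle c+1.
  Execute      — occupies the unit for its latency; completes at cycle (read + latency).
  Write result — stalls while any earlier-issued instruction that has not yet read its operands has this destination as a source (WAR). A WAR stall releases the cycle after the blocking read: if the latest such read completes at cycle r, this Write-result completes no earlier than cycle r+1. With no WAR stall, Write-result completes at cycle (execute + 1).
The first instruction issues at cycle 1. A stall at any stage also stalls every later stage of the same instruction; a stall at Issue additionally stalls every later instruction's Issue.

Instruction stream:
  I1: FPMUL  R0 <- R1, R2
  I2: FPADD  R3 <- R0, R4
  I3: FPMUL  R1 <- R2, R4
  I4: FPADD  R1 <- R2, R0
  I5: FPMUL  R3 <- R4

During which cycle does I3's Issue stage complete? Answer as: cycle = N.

t=1  issue I1 (FPMUL)
t=2  I1 read-ops, issue I2 (FPADD)
t=7  I1 finished on FPMUL
t=8  I1→R0
t=9  I2 read-ops, issue I3 (FPMUL)
t=10  I3 read-ops
t=12  I2 finished on FPADD
t=13  I2→R3
t=15  I3 finished on FPMUL
t=16  I3→R1
t=17  issue I4 (FPADD)
t=18  I4 read-ops, issue I5 (FPMUL)
t=19  I5 read-ops
t=21  I4 finished on FPADD
t=22  I4→R1
t=24  I5 finished on FPMUL
t=25  I5→R3

cycle = 9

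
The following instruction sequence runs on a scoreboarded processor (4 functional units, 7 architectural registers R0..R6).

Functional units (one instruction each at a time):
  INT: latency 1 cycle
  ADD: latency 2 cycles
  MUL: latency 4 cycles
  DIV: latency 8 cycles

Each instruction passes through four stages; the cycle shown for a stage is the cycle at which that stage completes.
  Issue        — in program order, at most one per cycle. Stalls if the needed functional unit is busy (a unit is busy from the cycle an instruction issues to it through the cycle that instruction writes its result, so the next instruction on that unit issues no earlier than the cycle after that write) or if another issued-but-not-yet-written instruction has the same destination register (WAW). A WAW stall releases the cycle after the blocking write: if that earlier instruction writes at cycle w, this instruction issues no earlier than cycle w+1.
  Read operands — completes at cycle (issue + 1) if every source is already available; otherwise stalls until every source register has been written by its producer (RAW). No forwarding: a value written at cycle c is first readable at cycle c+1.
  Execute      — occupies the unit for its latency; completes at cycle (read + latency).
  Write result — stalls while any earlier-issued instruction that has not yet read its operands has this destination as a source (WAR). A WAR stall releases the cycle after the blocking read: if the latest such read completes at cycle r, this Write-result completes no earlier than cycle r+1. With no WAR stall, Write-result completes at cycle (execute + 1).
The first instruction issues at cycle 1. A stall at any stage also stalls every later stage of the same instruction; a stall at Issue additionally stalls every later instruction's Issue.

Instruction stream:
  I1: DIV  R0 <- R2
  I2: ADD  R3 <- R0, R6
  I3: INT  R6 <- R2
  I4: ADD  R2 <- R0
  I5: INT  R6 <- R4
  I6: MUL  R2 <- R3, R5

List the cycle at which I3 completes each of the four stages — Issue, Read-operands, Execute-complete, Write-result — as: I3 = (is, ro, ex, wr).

I3 = (3, 4, 5, 13)

[1] I1 issues→DIV
[2] I1 reads; I2 issues→ADD
[3] I3 issues→INT
[4] I3 reads
[5] I3 exec-done
[10] I1 exec-done
[11] I1 writes R0
[12] I2 reads
[13] I3 writes R6
[14] I2 exec-done
[15] I2 writes R3
[16] I4 issues→ADD
[17] I4 reads; I5 issues→INT
[18] I5 reads
[19] I4 exec-done; I5 exec-done
[20] I4 writes R2; I5 writes R6
[21] I6 issues→MUL
[22] I6 reads
[26] I6 exec-done
[27] I6 writes R2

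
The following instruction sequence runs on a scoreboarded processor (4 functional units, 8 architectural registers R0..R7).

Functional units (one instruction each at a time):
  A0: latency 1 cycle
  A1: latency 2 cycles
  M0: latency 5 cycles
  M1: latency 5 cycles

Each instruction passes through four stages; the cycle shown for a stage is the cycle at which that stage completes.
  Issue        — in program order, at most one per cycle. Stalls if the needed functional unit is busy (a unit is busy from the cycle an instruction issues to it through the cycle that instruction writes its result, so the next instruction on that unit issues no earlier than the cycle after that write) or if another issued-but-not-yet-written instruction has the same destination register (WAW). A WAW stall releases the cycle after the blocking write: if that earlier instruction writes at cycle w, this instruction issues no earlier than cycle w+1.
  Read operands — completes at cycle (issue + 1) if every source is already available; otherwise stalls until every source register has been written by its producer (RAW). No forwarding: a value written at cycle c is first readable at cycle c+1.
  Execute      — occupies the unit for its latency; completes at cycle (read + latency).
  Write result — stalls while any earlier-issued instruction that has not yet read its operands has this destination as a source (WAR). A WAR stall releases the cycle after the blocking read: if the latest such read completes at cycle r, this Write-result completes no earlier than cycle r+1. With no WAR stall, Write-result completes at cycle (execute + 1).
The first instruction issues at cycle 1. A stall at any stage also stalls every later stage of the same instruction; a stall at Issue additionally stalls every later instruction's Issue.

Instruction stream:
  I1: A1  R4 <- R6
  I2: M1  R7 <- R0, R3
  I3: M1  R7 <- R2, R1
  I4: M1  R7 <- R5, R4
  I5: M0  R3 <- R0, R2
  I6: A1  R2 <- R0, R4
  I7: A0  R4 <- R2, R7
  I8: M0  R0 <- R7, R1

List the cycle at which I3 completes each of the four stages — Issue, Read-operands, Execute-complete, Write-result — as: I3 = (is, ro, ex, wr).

I3 = (10, 11, 16, 17)

1) issue 1, read 2, done 4, write 5
2) issue 2, read 3, done 8, write 9
3) issue 10, read 11, done 16, write 17  <struct: M1 busy until I2 writes@9>
4) issue 18, read 19, done 24, write 25  <struct: M1 busy until I3 writes@17>
5) issue 19, read 20, done 25, write 26
6) issue 20, read 21, done 23, write 24
7) issue 21, read 26, done 27, write 28  <RAW R7: wait I4 write@25>
8) issue 27, read 28, done 33, write 34  <struct: M0 busy until I5 writes@26>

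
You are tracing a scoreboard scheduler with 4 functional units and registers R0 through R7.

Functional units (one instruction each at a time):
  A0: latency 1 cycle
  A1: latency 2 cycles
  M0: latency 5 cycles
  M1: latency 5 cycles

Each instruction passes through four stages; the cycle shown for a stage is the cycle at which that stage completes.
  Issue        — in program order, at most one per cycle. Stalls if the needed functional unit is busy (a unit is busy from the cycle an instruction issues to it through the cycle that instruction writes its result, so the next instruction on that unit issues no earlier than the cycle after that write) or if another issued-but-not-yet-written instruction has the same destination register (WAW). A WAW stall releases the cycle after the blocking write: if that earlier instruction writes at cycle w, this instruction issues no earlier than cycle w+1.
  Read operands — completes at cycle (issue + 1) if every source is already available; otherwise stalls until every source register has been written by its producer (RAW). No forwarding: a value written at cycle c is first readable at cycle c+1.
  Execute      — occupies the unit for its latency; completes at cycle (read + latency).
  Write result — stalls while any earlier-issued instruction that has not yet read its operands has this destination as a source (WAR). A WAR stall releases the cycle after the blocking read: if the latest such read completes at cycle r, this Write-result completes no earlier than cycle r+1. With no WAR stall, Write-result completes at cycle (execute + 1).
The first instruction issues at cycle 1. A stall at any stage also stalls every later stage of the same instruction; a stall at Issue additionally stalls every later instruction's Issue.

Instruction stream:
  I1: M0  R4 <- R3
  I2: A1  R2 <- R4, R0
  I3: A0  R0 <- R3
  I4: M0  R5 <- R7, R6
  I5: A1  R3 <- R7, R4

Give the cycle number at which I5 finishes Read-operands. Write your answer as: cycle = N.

c1: issue I1 (M0)
c2: I1 read-ops · issue I2 (A1)
c3: issue I3 (A0)
c4: I3 read-ops
c5: I3 finished on A0
c7: I1 finished on M0
c8: I1→R4
c9: I2 read-ops · issue I4 (M0)
c10: I3→R0 · I4 read-ops
c11: I2 finished on A1
c12: I2→R2
c13: issue I5 (A1)
c14: I5 read-ops
c15: I4 finished on M0
c16: I4→R5 · I5 finished on A1
c17: I5→R3

cycle = 14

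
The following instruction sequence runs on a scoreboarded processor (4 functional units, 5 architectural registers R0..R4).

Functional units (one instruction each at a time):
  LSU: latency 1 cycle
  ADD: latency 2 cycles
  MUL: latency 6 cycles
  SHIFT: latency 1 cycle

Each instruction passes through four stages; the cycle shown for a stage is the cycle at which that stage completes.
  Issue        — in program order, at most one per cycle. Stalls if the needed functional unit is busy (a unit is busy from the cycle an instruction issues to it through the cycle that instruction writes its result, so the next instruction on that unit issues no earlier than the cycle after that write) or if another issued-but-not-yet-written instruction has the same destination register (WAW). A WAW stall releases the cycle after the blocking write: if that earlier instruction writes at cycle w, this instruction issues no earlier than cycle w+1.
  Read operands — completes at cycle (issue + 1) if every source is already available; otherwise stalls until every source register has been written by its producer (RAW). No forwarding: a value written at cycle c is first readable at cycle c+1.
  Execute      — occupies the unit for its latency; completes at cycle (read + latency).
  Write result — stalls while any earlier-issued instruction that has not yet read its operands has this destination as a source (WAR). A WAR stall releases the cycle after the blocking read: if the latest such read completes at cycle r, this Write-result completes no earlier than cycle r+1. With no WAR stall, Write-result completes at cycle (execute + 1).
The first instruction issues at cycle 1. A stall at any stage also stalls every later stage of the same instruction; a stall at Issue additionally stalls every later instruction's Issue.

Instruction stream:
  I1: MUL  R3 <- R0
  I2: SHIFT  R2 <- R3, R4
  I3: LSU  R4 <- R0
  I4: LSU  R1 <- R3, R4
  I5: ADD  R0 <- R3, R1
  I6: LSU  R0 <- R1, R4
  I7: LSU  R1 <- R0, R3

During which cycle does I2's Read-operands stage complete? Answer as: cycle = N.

cycle = 10

I1: IS=1 RO=2 EX=8 WR=9
I2: IS=2 RO=10 EX=11 WR=12  [RAW R3: wait I1 write@9]
I3: IS=3 RO=4 EX=5 WR=11  [WAR R4: wait I2 read@10]
I4: IS=12 RO=13 EX=14 WR=15  [struct: LSU busy until I3 writes@11]
I5: IS=13 RO=16 EX=18 WR=19  [RAW R1: wait I4 write@15]
I6: IS=20 RO=21 EX=22 WR=23  [WAW R0: wait I5 write@19]
I7: IS=24 RO=25 EX=26 WR=27  [struct: LSU busy until I6 writes@23]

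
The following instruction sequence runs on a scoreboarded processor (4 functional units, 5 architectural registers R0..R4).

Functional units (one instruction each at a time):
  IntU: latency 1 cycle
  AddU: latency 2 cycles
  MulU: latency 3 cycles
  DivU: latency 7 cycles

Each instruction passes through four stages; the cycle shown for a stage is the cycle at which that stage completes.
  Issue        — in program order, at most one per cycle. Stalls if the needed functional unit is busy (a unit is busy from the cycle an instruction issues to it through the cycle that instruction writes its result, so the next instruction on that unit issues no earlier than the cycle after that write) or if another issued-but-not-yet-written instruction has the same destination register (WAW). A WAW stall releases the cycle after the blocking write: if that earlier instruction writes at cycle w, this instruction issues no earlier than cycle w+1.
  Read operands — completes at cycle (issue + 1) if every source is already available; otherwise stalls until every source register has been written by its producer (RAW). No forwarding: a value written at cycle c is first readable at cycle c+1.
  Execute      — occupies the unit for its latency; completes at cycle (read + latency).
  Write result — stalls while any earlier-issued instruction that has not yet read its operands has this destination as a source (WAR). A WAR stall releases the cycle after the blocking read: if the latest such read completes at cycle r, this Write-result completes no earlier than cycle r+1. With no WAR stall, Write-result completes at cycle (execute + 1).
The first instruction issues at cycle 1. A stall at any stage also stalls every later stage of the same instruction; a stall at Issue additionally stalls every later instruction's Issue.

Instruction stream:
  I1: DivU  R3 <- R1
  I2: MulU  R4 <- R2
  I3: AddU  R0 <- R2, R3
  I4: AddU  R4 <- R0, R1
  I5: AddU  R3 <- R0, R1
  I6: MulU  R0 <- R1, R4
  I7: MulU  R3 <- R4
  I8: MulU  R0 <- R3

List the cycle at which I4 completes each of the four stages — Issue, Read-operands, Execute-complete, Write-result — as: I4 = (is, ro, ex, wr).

[I1] 1/2/9/10
[I2] 2/3/6/7
[I3] 3/11/13/14  (RAW R3: wait I1 write@10)
[I4] 15/16/18/19  (struct: AddU busy until I3 writes@14)
[I5] 20/21/23/24  (struct: AddU busy until I4 writes@19)
[I6] 21/22/25/26
[I7] 27/28/31/32  (struct: MulU busy until I6 writes@26)
[I8] 33/34/37/38  (struct: MulU busy until I7 writes@32)

I4 = (15, 16, 18, 19)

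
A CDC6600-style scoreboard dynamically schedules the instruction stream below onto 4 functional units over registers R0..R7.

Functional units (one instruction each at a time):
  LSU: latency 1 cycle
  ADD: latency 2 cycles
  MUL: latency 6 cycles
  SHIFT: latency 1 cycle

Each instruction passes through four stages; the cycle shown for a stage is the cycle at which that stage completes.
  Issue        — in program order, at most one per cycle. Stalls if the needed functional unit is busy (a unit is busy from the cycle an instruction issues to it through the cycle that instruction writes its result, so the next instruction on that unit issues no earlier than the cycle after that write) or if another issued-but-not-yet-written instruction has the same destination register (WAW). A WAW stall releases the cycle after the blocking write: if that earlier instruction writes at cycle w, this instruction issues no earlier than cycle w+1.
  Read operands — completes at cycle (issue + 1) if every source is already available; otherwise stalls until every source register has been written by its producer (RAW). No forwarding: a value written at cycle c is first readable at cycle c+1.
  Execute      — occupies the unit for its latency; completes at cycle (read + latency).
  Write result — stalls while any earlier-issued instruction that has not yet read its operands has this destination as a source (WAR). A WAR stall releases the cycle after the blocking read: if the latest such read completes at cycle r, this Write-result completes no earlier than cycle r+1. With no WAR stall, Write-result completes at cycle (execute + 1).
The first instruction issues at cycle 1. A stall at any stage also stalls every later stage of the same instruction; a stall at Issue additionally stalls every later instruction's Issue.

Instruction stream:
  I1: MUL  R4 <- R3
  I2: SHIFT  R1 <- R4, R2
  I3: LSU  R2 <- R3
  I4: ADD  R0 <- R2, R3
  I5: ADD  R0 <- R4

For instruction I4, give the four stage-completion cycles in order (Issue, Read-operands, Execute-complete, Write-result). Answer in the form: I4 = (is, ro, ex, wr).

c1: I1→MUL
c2: I1 RO | I2→SHIFT
c3: I3→LSU
c4: I3 RO | I4→ADD
c5: I3 EX
c8: I1 EX
c9: I1 WR R4
c10: I2 RO
c11: I2 EX | I3 WR R2
c12: I2 WR R1 | I4 RO
c14: I4 EX
c15: I4 WR R0
c16: I5→ADD
c17: I5 RO
c19: I5 EX
c20: I5 WR R0

I4 = (4, 12, 14, 15)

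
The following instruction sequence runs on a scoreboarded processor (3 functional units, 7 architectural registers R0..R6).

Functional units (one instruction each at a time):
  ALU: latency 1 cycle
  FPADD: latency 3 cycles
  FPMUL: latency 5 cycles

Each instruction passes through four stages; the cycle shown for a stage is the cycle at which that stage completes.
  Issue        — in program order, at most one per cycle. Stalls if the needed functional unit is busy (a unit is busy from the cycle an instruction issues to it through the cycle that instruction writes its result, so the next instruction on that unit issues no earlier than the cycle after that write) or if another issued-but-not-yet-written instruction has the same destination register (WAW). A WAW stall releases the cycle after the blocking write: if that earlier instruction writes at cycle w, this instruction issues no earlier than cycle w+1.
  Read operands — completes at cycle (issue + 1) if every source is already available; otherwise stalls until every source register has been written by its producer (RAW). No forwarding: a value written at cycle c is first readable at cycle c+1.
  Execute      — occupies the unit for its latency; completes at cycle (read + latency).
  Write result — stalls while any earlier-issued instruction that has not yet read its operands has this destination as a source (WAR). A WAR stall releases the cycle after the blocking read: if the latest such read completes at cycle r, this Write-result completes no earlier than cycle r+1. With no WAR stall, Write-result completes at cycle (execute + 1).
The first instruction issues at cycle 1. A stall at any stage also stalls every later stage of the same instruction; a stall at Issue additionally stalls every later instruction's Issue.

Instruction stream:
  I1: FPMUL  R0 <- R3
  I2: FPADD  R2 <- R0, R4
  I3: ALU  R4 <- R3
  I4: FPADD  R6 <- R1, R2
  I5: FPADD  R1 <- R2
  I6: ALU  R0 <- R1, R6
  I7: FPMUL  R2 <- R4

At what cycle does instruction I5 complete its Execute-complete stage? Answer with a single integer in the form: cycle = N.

1) issue 1, read 2, done 7, write 8
2) issue 2, read 9, done 12, write 13  <RAW R0: wait I1 write@8>
3) issue 3, read 4, done 5, write 10  <WAR R4: wait I2 read@9>
4) issue 14, read 15, done 18, write 19  <struct: FPADD busy until I2 writes@13>
5) issue 20, read 21, done 24, write 25  <struct: FPADD busy until I4 writes@19>
6) issue 21, read 26, done 27, write 28  <RAW R1: wait I5 write@25>
7) issue 22, read 23, done 28, write 29

cycle = 24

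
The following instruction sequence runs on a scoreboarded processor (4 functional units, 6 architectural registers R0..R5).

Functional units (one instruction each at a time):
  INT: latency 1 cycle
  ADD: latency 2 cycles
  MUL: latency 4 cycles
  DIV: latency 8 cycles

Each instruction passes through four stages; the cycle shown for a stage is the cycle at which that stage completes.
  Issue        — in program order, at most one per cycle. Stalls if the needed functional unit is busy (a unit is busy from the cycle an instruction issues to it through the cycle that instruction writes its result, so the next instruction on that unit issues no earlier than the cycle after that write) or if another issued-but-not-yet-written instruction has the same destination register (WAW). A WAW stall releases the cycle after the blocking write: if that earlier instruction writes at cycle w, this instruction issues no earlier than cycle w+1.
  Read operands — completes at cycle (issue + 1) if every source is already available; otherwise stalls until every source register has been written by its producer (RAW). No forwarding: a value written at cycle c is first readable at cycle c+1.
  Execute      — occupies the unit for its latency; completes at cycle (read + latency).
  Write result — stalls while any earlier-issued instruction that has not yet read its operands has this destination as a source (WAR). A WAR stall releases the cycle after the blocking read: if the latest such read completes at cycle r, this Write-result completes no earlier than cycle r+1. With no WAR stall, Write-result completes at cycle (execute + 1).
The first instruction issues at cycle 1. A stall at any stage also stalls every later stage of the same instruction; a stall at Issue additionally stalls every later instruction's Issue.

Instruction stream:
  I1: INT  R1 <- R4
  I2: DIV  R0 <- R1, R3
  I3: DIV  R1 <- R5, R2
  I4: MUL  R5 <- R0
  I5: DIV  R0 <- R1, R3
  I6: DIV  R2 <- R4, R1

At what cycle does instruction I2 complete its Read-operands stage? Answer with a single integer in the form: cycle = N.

cycle = 5

I1  is:1  ro:2  ex:3  wr:4
I2  is:2  ro:5  ex:13  wr:14  — RAW R1: wait I1 write@4
I3  is:15  ro:16  ex:24  wr:25  — struct: DIV busy until I2 writes@14
I4  is:16  ro:17  ex:21  wr:22
I5  is:26  ro:27  ex:35  wr:36  — struct: DIV busy until I3 writes@25
I6  is:37  ro:38  ex:46  wr:47  — struct: DIV busy until I5 writes@36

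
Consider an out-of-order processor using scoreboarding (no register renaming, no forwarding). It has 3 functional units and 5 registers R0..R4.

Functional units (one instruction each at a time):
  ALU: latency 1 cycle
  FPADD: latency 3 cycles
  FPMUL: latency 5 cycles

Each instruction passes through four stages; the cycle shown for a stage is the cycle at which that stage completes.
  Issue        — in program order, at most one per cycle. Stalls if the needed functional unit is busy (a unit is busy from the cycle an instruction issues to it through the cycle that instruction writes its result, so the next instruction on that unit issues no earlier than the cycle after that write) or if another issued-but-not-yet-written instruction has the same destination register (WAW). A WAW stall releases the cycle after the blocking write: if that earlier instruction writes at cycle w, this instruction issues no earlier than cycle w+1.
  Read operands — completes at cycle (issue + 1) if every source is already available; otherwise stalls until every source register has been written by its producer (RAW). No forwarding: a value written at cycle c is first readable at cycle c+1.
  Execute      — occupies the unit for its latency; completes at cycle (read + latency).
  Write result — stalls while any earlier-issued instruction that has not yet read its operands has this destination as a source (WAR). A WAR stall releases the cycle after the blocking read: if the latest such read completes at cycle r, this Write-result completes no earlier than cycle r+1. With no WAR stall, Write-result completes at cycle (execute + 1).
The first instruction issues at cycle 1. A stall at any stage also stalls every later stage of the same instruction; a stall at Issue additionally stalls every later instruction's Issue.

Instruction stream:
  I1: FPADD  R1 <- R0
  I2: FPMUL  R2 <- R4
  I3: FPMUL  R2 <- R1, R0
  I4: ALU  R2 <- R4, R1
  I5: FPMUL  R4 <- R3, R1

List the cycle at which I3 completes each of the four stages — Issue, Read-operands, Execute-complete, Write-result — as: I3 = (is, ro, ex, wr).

I3 = (10, 11, 16, 17)

[1] I1 dispatched to FPADD
[2] I1 operands ready · I2 dispatched to FPMUL
[3] I2 operands ready
[5] I1 complete
[6] R1←I1
[8] I2 complete
[9] R2←I2
[10] I3 dispatched to FPMUL
[11] I3 operands ready
[16] I3 complete
[17] R2←I3
[18] I4 dispatched to ALU
[19] I4 operands ready · I5 dispatched to FPMUL
[20] I4 complete · I5 operands ready
[21] R2←I4
[25] I5 complete
[26] R4←I5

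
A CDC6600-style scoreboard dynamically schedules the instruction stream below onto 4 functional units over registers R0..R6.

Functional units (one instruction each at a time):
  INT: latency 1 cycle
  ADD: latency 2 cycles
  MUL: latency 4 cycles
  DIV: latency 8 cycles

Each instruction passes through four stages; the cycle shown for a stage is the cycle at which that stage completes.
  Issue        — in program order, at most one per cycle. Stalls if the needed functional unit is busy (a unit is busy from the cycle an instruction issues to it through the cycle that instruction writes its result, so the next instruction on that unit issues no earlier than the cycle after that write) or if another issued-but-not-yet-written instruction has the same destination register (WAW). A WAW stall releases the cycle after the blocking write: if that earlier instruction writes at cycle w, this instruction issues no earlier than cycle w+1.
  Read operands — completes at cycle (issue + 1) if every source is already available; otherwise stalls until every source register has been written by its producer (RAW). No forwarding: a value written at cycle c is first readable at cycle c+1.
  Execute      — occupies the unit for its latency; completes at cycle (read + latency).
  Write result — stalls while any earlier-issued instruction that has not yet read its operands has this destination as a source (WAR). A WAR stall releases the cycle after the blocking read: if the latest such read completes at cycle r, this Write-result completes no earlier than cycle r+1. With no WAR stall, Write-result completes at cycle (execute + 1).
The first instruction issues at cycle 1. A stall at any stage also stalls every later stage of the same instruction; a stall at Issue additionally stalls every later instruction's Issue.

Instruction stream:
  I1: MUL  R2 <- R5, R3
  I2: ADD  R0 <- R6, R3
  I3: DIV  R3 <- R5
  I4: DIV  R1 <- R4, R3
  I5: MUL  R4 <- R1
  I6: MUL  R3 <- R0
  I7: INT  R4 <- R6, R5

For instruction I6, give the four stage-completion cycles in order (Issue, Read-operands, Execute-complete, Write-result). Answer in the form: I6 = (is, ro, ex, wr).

t=1  issue I1 (MUL)
t=2  I1 read-ops; issue I2 (ADD)
t=3  I2 read-ops; issue I3 (DIV)
t=4  I3 read-ops
t=5  I2 finished on ADD
t=6  I1 finished on MUL; I2→R0
t=7  I1→R2
t=12  I3 finished on DIV
t=13  I3→R3
t=14  issue I4 (DIV)
t=15  I4 read-ops; issue I5 (MUL)
t=23  I4 finished on DIV
t=24  I4→R1
t=25  I5 read-ops
t=29  I5 finished on MUL
t=30  I5→R4
t=31  issue I6 (MUL)
t=32  I6 read-ops; issue I7 (INT)
t=33  I7 read-ops
t=34  I7 finished on INT
t=35  I7→R4
t=36  I6 finished on MUL
t=37  I6→R3

I6 = (31, 32, 36, 37)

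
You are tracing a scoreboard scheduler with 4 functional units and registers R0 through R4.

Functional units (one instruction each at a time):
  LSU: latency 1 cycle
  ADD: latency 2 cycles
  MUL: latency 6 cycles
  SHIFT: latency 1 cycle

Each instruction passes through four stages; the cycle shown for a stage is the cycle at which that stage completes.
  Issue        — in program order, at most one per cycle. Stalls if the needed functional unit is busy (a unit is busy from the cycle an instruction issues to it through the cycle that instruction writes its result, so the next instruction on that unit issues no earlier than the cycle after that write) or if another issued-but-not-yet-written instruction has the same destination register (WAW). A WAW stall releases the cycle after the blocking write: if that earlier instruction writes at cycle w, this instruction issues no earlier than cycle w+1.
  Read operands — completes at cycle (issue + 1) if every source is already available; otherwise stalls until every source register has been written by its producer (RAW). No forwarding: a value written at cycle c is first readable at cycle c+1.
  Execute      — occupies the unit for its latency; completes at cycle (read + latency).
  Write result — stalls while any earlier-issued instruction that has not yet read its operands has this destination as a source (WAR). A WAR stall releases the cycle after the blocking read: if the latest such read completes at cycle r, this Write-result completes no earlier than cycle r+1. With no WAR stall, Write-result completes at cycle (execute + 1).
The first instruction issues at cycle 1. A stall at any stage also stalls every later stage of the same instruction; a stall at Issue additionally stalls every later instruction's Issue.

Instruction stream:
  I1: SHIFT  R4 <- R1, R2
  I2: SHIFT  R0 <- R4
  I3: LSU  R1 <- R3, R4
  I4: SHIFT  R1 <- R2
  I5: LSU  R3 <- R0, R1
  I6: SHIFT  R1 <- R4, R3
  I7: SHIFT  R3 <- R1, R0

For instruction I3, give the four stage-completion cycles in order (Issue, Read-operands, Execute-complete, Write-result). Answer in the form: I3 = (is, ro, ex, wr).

I3 = (6, 7, 8, 9)

t=1  I1→SHIFT
t=2  I1 RO
t=3  I1 EX
t=4  I1 WR R4
t=5  I2→SHIFT
t=6  I2 RO · I3→LSU
t=7  I2 EX · I3 RO
t=8  I2 WR R0 · I3 EX
t=9  I3 WR R1
t=10  I4→SHIFT
t=11  I4 RO · I5→LSU
t=12  I4 EX
t=13  I4 WR R1
t=14  I5 RO · I6→SHIFT
t=15  I5 EX
t=16  I5 WR R3
t=17  I6 RO
t=18  I6 EX
t=19  I6 WR R1
t=20  I7→SHIFT
t=21  I7 RO
t=22  I7 EX
t=23  I7 WR R3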